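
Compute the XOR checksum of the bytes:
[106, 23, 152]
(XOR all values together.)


XOR chain: 106 ^ 23 ^ 152 = 229

229


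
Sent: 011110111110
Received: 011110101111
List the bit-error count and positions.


XOR: 000000010001

2 error(s) at position(s): 7, 11


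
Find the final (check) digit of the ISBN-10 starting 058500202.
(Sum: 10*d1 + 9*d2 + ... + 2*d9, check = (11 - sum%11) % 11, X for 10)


Weighted sum: 156
156 mod 11 = 2

Check digit: 9


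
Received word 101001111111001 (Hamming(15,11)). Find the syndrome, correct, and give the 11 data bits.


Syndrome = 0: no error detected

Data: 10111111001 (no errors)


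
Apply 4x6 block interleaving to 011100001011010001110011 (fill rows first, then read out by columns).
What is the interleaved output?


Matrix:
  011100
  001011
  010001
  110011
Read columns: 000110111100100001010111

000110111100100001010111


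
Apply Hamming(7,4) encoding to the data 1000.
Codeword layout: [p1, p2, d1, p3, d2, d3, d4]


Parity bits: p1=1, p2=1, p3=0

1110000


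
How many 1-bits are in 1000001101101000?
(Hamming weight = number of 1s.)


Counting 1s in 1000001101101000

6


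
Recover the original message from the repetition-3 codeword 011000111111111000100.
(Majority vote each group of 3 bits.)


Groups: 011, 000, 111, 111, 111, 000, 100
Majority votes: 1011100

1011100


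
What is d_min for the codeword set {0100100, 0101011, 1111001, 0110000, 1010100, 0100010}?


Comparing all pairs, minimum distance: 2
Can detect 1 errors, correct 0 errors

2


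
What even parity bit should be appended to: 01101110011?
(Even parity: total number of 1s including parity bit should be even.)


Number of 1s in data: 7
Parity bit: 1

1


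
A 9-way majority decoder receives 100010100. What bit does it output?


Ones: 3 out of 9
Threshold: 5

0 (3/9 voted 1)


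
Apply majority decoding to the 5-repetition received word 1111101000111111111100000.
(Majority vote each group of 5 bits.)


Groups: 11111, 01000, 11111, 11111, 00000
Majority votes: 10110

10110


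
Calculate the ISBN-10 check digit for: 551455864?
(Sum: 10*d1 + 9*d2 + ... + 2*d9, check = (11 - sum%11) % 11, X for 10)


Weighted sum: 244
244 mod 11 = 2

Check digit: 9


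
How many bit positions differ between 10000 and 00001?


XOR: 10001
Count of 1s: 2

2


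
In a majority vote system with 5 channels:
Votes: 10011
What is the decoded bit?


Ones: 3 out of 5
Threshold: 3

1 (3/5 voted 1)


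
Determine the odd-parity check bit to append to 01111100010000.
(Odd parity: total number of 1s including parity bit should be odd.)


Number of 1s in data: 6
Parity bit: 1

1


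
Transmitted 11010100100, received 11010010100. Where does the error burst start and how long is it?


XOR: 00000110000

Burst at position 5, length 2


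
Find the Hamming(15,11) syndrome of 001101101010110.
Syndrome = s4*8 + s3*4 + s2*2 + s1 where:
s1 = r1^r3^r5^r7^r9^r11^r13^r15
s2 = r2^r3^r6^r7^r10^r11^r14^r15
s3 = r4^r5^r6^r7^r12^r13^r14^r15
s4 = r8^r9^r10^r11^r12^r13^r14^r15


s1=1, s2=1, s3=1, s4=0

Syndrome = 7 (error at position 7)


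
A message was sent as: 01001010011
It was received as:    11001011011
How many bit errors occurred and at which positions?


XOR: 10000001000

2 error(s) at position(s): 0, 7


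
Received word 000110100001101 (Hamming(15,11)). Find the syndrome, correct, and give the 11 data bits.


Syndrome = 8: error at position 8

Data: 01010001101 (corrected bit 8)


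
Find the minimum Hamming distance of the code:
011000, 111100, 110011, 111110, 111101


Comparing all pairs, minimum distance: 1
Can detect 0 errors, correct 0 errors

1


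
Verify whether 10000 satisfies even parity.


Number of 1s: 1

No, parity error (1 ones)


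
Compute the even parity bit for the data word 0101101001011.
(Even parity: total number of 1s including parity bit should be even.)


Number of 1s in data: 7
Parity bit: 1

1


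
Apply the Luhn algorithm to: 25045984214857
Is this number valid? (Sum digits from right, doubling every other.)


Luhn sum = 63
63 mod 10 = 3

Invalid (Luhn sum mod 10 = 3)


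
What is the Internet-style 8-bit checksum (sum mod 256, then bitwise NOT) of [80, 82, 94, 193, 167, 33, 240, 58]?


Sum = 947 mod 256 = 179
Complement = 76

76


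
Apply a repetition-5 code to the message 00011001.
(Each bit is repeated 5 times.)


Each bit -> 5 copies

0000000000000001111111111000000000011111


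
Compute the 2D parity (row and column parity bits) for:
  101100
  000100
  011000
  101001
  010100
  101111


Row parities: 110101
Column parities: 100010

Row P: 110101, Col P: 100010, Corner: 0


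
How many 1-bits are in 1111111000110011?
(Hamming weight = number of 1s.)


Counting 1s in 1111111000110011

11


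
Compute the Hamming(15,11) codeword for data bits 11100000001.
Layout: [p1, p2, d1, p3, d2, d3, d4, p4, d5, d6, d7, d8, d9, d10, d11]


Parity bits: p1=1, p2=1, p3=1, p4=1

111111010000001


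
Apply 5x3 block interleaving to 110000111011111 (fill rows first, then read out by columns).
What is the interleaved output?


Matrix:
  110
  000
  111
  011
  111
Read columns: 101011011100111

101011011100111


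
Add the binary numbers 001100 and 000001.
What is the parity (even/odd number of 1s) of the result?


001100 = 12
000001 = 1
Sum = 13 = 1101
1s count = 3

odd parity (3 ones in 1101)


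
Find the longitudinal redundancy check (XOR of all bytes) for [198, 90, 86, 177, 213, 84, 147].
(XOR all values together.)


XOR chain: 198 ^ 90 ^ 86 ^ 177 ^ 213 ^ 84 ^ 147 = 105

105


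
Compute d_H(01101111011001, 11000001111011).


XOR: 10101110100010
Count of 1s: 7

7


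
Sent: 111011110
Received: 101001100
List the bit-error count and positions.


XOR: 010010010

3 error(s) at position(s): 1, 4, 7


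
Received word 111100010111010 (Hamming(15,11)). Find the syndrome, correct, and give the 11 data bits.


Syndrome = 15: error at position 15

Data: 10000111011 (corrected bit 15)


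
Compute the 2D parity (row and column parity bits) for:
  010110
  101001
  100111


Row parities: 110
Column parities: 011000

Row P: 110, Col P: 011000, Corner: 0


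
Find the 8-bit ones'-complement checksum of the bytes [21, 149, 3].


Sum = 173 mod 256 = 173
Complement = 82

82


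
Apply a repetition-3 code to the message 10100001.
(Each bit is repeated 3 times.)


Each bit -> 3 copies

111000111000000000000111


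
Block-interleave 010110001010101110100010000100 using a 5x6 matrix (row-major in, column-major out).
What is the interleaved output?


Matrix:
  010110
  001010
  101110
  100010
  000100
Read columns: 001101000001100101011111000000

001101000001100101011111000000


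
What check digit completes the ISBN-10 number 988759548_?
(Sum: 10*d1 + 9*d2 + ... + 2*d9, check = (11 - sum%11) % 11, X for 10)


Weighted sum: 398
398 mod 11 = 2

Check digit: 9


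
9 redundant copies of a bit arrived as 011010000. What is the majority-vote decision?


Ones: 3 out of 9
Threshold: 5

0 (3/9 voted 1)


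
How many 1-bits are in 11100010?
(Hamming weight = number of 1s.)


Counting 1s in 11100010

4


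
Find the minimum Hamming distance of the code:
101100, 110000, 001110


Comparing all pairs, minimum distance: 2
Can detect 1 errors, correct 0 errors

2


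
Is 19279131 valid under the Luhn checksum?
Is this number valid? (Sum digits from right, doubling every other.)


Luhn sum = 39
39 mod 10 = 9

Invalid (Luhn sum mod 10 = 9)


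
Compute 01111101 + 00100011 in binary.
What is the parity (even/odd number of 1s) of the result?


01111101 = 125
00100011 = 35
Sum = 160 = 10100000
1s count = 2

even parity (2 ones in 10100000)


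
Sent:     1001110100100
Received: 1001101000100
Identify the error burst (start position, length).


XOR: 0000011100000

Burst at position 5, length 3


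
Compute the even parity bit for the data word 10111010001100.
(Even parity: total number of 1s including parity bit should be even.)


Number of 1s in data: 7
Parity bit: 1

1


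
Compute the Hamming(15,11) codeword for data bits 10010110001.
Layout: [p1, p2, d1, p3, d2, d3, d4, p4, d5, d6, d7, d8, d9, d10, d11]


Parity bits: p1=0, p2=1, p3=0, p4=1

011000110110001


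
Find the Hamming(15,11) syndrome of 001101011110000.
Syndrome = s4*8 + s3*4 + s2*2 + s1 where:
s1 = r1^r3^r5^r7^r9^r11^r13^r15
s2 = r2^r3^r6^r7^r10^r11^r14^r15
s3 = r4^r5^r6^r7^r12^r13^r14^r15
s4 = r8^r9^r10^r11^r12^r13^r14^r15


s1=1, s2=0, s3=0, s4=0

Syndrome = 1 (error at position 1)


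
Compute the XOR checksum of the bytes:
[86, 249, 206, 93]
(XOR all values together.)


XOR chain: 86 ^ 249 ^ 206 ^ 93 = 60

60


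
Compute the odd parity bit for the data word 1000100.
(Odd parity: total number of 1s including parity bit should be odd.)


Number of 1s in data: 2
Parity bit: 1

1


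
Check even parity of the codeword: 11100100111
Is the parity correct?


Number of 1s: 7

No, parity error (7 ones)


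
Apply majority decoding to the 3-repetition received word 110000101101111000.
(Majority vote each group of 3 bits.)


Groups: 110, 000, 101, 101, 111, 000
Majority votes: 101110

101110


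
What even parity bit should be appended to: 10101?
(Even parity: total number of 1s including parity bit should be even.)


Number of 1s in data: 3
Parity bit: 1

1


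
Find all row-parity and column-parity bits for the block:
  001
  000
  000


Row parities: 100
Column parities: 001

Row P: 100, Col P: 001, Corner: 1


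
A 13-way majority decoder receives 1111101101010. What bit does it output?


Ones: 9 out of 13
Threshold: 7

1 (9/13 voted 1)


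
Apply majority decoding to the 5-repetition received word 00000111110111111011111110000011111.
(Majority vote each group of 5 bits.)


Groups: 00000, 11111, 01111, 11011, 11111, 00000, 11111
Majority votes: 0111101

0111101


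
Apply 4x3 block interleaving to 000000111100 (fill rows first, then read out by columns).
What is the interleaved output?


Matrix:
  000
  000
  111
  100
Read columns: 001100100010

001100100010


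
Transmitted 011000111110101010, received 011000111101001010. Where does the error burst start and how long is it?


XOR: 000000000011100000

Burst at position 10, length 3


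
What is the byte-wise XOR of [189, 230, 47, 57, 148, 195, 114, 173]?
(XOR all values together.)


XOR chain: 189 ^ 230 ^ 47 ^ 57 ^ 148 ^ 195 ^ 114 ^ 173 = 197

197


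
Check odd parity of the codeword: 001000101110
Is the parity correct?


Number of 1s: 5

Yes, parity is correct (5 ones)


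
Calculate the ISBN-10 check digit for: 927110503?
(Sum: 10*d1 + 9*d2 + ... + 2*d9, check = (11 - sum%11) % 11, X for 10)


Weighted sum: 203
203 mod 11 = 5

Check digit: 6


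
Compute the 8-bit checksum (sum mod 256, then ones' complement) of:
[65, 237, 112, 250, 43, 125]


Sum = 832 mod 256 = 64
Complement = 191

191


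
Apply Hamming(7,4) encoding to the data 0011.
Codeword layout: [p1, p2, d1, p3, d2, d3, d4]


Parity bits: p1=1, p2=0, p3=0

1000011


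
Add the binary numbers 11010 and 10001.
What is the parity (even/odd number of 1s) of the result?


11010 = 26
10001 = 17
Sum = 43 = 101011
1s count = 4

even parity (4 ones in 101011)


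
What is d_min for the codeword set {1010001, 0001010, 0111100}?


Comparing all pairs, minimum distance: 4
Can detect 3 errors, correct 1 errors

4


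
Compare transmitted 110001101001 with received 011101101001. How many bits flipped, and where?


XOR: 101100000000

3 error(s) at position(s): 0, 2, 3


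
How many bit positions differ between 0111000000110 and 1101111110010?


XOR: 1010111110100
Count of 1s: 8

8


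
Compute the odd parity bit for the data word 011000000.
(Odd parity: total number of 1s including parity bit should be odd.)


Number of 1s in data: 2
Parity bit: 1

1


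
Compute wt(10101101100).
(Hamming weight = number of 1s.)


Counting 1s in 10101101100

6


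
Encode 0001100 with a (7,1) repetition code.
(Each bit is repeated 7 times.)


Each bit -> 7 copies

0000000000000000000001111111111111100000000000000


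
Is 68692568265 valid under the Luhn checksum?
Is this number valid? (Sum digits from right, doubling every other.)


Luhn sum = 54
54 mod 10 = 4

Invalid (Luhn sum mod 10 = 4)


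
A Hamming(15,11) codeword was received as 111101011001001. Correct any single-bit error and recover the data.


Syndrome = 0: no error detected

Data: 10101001001 (no errors)


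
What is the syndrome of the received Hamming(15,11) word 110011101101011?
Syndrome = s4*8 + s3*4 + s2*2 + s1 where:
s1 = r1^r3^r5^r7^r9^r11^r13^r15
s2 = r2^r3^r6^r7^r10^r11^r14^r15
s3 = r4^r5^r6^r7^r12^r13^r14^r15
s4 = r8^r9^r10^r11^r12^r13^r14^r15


s1=1, s2=0, s3=0, s4=1

Syndrome = 9 (error at position 9)


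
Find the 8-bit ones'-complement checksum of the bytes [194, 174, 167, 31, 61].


Sum = 627 mod 256 = 115
Complement = 140

140


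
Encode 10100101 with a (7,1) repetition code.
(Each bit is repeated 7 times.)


Each bit -> 7 copies

11111110000000111111100000000000000111111100000001111111


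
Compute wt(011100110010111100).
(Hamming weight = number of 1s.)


Counting 1s in 011100110010111100

10


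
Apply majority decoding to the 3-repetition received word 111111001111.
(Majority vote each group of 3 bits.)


Groups: 111, 111, 001, 111
Majority votes: 1101

1101


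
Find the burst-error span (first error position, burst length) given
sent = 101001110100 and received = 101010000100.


XOR: 000011110000

Burst at position 4, length 4


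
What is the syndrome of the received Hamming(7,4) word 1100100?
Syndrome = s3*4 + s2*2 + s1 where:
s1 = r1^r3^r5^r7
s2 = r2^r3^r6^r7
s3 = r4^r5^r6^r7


s1=0, s2=1, s3=1

Syndrome = 6 (error at position 6)


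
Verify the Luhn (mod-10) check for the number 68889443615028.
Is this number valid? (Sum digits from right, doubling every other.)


Luhn sum = 67
67 mod 10 = 7

Invalid (Luhn sum mod 10 = 7)


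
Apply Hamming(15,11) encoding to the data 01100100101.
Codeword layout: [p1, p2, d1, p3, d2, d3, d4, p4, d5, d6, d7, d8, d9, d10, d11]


Parity bits: p1=1, p2=1, p3=0, p4=1

110011010100101


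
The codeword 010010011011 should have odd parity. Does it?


Number of 1s: 6

No, parity error (6 ones)


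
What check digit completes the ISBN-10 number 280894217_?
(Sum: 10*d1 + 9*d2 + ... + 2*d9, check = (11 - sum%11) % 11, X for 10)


Weighted sum: 247
247 mod 11 = 5

Check digit: 6


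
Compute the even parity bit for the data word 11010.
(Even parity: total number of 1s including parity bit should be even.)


Number of 1s in data: 3
Parity bit: 1

1


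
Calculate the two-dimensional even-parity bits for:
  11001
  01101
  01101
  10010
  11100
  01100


Row parities: 111010
Column parities: 11011

Row P: 111010, Col P: 11011, Corner: 0


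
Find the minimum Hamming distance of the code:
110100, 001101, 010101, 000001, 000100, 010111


Comparing all pairs, minimum distance: 1
Can detect 0 errors, correct 0 errors

1


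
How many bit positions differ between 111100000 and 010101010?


XOR: 101001010
Count of 1s: 4

4


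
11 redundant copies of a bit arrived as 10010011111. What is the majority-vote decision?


Ones: 7 out of 11
Threshold: 6

1 (7/11 voted 1)


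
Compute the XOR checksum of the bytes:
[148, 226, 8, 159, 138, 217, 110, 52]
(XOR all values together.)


XOR chain: 148 ^ 226 ^ 8 ^ 159 ^ 138 ^ 217 ^ 110 ^ 52 = 232

232


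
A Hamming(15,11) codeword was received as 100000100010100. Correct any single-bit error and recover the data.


Syndrome = 0: no error detected

Data: 00010010100 (no errors)


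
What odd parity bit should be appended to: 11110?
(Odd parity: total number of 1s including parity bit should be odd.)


Number of 1s in data: 4
Parity bit: 1

1


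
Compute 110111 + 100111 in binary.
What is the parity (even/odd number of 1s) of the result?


110111 = 55
100111 = 39
Sum = 94 = 1011110
1s count = 5

odd parity (5 ones in 1011110)


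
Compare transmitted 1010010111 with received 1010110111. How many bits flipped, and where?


XOR: 0000100000

1 error(s) at position(s): 4


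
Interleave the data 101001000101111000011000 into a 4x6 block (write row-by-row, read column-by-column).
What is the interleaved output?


Matrix:
  101001
  000101
  111000
  011000
Read columns: 101000111011010000001100

101000111011010000001100


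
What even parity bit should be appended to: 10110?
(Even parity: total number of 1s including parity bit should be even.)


Number of 1s in data: 3
Parity bit: 1

1


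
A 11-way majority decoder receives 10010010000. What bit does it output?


Ones: 3 out of 11
Threshold: 6

0 (3/11 voted 1)


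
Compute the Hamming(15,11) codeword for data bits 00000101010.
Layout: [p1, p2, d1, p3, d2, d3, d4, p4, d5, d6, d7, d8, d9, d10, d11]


Parity bits: p1=0, p2=0, p3=0, p4=1

000000010101010


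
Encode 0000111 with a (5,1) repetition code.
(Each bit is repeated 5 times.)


Each bit -> 5 copies

00000000000000000000111111111111111


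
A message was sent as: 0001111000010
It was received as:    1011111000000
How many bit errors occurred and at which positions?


XOR: 1010000000010

3 error(s) at position(s): 0, 2, 11


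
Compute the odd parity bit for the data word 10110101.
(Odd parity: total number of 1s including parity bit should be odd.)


Number of 1s in data: 5
Parity bit: 0

0


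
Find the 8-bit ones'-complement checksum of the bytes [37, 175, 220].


Sum = 432 mod 256 = 176
Complement = 79

79


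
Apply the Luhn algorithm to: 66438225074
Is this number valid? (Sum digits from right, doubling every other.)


Luhn sum = 43
43 mod 10 = 3

Invalid (Luhn sum mod 10 = 3)


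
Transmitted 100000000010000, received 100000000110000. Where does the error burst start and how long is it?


XOR: 000000000100000

Burst at position 9, length 1


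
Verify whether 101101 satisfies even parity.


Number of 1s: 4

Yes, parity is correct (4 ones)


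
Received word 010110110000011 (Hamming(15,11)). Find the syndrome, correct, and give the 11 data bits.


Syndrome = 13: error at position 13

Data: 01010000111 (corrected bit 13)


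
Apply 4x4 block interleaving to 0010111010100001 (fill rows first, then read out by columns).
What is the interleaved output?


Matrix:
  0010
  1110
  1010
  0001
Read columns: 0110010011100001

0110010011100001


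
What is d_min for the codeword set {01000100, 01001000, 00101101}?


Comparing all pairs, minimum distance: 2
Can detect 1 errors, correct 0 errors

2


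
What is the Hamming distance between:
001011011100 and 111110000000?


XOR: 110101011100
Count of 1s: 7

7


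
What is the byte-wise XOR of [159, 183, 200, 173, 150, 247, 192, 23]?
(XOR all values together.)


XOR chain: 159 ^ 183 ^ 200 ^ 173 ^ 150 ^ 247 ^ 192 ^ 23 = 251

251


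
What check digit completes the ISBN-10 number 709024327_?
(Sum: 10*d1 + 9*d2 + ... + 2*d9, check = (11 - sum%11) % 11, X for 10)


Weighted sum: 206
206 mod 11 = 8

Check digit: 3


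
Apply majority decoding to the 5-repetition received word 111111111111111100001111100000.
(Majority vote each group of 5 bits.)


Groups: 11111, 11111, 11111, 10000, 11111, 00000
Majority votes: 111010

111010


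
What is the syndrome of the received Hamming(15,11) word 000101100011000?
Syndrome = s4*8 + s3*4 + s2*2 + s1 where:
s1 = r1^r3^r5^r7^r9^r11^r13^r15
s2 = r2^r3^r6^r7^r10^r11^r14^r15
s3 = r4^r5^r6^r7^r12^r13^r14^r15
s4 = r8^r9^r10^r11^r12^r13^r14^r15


s1=0, s2=1, s3=0, s4=0

Syndrome = 2 (error at position 2)


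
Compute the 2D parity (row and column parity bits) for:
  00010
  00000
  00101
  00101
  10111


Row parities: 10000
Column parities: 10101

Row P: 10000, Col P: 10101, Corner: 1


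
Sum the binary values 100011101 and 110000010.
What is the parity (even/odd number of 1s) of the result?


100011101 = 285
110000010 = 386
Sum = 671 = 1010011111
1s count = 7

odd parity (7 ones in 1010011111)


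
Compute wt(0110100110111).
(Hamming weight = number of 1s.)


Counting 1s in 0110100110111

8


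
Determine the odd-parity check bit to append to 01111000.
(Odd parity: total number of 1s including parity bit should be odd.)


Number of 1s in data: 4
Parity bit: 1

1


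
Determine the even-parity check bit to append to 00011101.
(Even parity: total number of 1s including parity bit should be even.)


Number of 1s in data: 4
Parity bit: 0

0


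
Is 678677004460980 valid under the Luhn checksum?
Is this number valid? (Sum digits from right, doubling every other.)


Luhn sum = 68
68 mod 10 = 8

Invalid (Luhn sum mod 10 = 8)


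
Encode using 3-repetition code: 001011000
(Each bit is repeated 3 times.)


Each bit -> 3 copies

000000111000111111000000000


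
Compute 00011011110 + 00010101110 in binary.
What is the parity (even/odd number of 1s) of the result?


00011011110 = 222
00010101110 = 174
Sum = 396 = 110001100
1s count = 4

even parity (4 ones in 110001100)


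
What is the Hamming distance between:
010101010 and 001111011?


XOR: 011010001
Count of 1s: 4

4


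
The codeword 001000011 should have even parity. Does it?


Number of 1s: 3

No, parity error (3 ones)


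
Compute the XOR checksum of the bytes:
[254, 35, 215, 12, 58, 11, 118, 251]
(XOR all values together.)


XOR chain: 254 ^ 35 ^ 215 ^ 12 ^ 58 ^ 11 ^ 118 ^ 251 = 186

186


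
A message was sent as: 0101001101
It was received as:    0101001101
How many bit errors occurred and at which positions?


XOR: 0000000000

0 errors (received matches sent)


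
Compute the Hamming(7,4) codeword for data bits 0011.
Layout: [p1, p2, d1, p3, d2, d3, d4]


Parity bits: p1=1, p2=0, p3=0

1000011


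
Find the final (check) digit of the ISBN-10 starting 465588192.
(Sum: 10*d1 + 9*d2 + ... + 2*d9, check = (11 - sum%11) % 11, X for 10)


Weighted sum: 292
292 mod 11 = 6

Check digit: 5


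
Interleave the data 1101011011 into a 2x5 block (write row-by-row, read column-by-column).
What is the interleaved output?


Matrix:
  11010
  11011
Read columns: 1111001101

1111001101


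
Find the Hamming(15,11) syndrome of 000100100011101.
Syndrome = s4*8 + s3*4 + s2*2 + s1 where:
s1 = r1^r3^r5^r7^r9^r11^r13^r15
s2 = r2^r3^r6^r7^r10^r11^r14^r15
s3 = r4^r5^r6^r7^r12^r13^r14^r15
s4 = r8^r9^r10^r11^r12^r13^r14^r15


s1=0, s2=1, s3=1, s4=0

Syndrome = 6 (error at position 6)


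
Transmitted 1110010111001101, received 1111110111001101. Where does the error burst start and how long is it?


XOR: 0001100000000000

Burst at position 3, length 2


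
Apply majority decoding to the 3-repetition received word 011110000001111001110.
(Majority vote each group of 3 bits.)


Groups: 011, 110, 000, 001, 111, 001, 110
Majority votes: 1100101

1100101


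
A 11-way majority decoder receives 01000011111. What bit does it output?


Ones: 6 out of 11
Threshold: 6

1 (6/11 voted 1)


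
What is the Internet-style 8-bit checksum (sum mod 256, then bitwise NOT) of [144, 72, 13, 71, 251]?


Sum = 551 mod 256 = 39
Complement = 216

216


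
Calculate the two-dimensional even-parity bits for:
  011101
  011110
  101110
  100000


Row parities: 0001
Column parities: 001101

Row P: 0001, Col P: 001101, Corner: 1


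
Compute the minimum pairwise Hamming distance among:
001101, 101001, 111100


Comparing all pairs, minimum distance: 2
Can detect 1 errors, correct 0 errors

2


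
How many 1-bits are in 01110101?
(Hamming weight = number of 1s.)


Counting 1s in 01110101

5


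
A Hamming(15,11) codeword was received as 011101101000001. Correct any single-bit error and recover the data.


Syndrome = 2: error at position 2

Data: 10111000001 (corrected bit 2)


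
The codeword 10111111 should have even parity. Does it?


Number of 1s: 7

No, parity error (7 ones)


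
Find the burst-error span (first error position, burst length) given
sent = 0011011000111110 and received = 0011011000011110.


XOR: 0000000000100000

Burst at position 10, length 1


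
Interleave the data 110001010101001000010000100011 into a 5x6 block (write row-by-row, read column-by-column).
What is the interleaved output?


Matrix:
  110001
  010101
  001000
  010000
  100011
Read columns: 100011101000100010000000111001

100011101000100010000000111001


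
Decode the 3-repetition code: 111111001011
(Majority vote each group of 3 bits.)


Groups: 111, 111, 001, 011
Majority votes: 1101

1101


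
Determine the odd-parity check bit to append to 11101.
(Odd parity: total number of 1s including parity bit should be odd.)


Number of 1s in data: 4
Parity bit: 1

1


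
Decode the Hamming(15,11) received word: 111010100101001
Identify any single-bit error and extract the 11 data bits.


Syndrome = 11: error at position 11

Data: 11010111001 (corrected bit 11)


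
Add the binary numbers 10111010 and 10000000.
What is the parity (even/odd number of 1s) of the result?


10111010 = 186
10000000 = 128
Sum = 314 = 100111010
1s count = 5

odd parity (5 ones in 100111010)


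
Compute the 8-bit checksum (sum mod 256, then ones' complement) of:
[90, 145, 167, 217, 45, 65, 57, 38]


Sum = 824 mod 256 = 56
Complement = 199

199


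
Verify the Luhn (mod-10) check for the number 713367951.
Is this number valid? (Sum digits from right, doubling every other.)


Luhn sum = 40
40 mod 10 = 0

Valid (Luhn sum mod 10 = 0)


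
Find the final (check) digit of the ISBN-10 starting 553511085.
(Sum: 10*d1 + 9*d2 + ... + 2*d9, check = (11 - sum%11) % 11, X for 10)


Weighted sum: 199
199 mod 11 = 1

Check digit: X


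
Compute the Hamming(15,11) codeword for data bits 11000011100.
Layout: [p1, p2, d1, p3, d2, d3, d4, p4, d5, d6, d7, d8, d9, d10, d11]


Parity bits: p1=0, p2=0, p3=1, p4=1

001110010011100


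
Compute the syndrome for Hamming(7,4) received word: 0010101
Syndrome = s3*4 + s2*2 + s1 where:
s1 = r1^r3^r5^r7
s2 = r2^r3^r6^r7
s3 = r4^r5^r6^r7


s1=1, s2=0, s3=0

Syndrome = 1 (error at position 1)


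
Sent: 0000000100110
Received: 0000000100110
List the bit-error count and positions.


XOR: 0000000000000

0 errors (received matches sent)


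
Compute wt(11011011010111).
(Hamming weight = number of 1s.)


Counting 1s in 11011011010111

10


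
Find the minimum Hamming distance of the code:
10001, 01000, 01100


Comparing all pairs, minimum distance: 1
Can detect 0 errors, correct 0 errors

1


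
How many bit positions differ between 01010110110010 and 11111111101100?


XOR: 10101001011110
Count of 1s: 8

8


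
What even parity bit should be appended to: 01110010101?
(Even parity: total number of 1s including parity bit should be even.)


Number of 1s in data: 6
Parity bit: 0

0


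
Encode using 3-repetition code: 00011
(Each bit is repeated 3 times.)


Each bit -> 3 copies

000000000111111


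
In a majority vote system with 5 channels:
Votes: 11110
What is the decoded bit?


Ones: 4 out of 5
Threshold: 3

1 (4/5 voted 1)


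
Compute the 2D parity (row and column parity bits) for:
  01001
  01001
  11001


Row parities: 001
Column parities: 11001

Row P: 001, Col P: 11001, Corner: 1


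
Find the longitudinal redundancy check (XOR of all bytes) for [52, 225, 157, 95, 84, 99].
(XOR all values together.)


XOR chain: 52 ^ 225 ^ 157 ^ 95 ^ 84 ^ 99 = 32

32


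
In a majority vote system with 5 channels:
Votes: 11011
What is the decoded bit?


Ones: 4 out of 5
Threshold: 3

1 (4/5 voted 1)


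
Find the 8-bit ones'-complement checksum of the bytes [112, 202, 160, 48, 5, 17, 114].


Sum = 658 mod 256 = 146
Complement = 109

109


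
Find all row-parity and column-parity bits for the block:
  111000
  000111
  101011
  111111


Row parities: 1100
Column parities: 101011

Row P: 1100, Col P: 101011, Corner: 0


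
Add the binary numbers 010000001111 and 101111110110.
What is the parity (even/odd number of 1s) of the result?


010000001111 = 1039
101111110110 = 3062
Sum = 4101 = 1000000000101
1s count = 3

odd parity (3 ones in 1000000000101)


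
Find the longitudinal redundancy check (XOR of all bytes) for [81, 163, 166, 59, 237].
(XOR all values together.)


XOR chain: 81 ^ 163 ^ 166 ^ 59 ^ 237 = 130

130


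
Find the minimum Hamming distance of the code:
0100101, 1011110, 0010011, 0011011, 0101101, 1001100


Comparing all pairs, minimum distance: 1
Can detect 0 errors, correct 0 errors

1


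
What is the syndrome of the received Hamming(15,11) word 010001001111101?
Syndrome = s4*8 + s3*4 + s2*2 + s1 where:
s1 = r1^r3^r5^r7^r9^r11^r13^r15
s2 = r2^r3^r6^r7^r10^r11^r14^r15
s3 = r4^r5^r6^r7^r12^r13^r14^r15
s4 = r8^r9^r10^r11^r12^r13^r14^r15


s1=0, s2=1, s3=0, s4=0

Syndrome = 2 (error at position 2)


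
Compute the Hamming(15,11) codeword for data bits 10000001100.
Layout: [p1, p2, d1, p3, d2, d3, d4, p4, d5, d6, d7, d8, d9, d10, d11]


Parity bits: p1=0, p2=1, p3=0, p4=0

011000000001100


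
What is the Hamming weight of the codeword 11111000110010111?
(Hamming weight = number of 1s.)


Counting 1s in 11111000110010111

11


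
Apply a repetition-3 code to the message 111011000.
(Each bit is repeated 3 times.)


Each bit -> 3 copies

111111111000111111000000000


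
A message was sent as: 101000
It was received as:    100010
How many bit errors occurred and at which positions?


XOR: 001010

2 error(s) at position(s): 2, 4


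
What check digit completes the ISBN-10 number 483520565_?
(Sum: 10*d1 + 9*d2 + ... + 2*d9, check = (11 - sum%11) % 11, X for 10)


Weighted sum: 231
231 mod 11 = 0

Check digit: 0


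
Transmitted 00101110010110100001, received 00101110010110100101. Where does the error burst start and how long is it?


XOR: 00000000000000000100

Burst at position 17, length 1


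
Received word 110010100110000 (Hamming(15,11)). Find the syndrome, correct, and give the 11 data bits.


Syndrome = 0: no error detected

Data: 01010110000 (no errors)


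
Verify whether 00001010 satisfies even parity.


Number of 1s: 2

Yes, parity is correct (2 ones)


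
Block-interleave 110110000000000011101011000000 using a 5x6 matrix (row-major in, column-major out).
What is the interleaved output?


Matrix:
  110110
  000000
  000011
  101011
  000000
Read columns: 100101000000010100001011000110

100101000000010100001011000110


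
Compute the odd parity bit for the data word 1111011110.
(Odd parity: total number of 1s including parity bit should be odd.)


Number of 1s in data: 8
Parity bit: 1

1


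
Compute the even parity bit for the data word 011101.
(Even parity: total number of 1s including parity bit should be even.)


Number of 1s in data: 4
Parity bit: 0

0


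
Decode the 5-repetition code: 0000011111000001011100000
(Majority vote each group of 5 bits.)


Groups: 00000, 11111, 00000, 10111, 00000
Majority votes: 01010

01010


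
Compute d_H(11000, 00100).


XOR: 11100
Count of 1s: 3

3


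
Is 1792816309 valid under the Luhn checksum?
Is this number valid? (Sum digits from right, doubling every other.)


Luhn sum = 43
43 mod 10 = 3

Invalid (Luhn sum mod 10 = 3)


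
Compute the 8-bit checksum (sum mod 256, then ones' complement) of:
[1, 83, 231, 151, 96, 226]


Sum = 788 mod 256 = 20
Complement = 235

235


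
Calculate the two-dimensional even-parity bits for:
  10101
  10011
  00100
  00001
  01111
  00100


Row parities: 111101
Column parities: 01000

Row P: 111101, Col P: 01000, Corner: 1


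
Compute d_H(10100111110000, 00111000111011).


XOR: 10011111001011
Count of 1s: 9

9


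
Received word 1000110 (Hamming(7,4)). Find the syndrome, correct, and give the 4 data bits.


Syndrome = 2: error at position 2

Data: 0110 (corrected bit 2)


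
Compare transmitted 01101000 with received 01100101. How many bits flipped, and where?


XOR: 00001101

3 error(s) at position(s): 4, 5, 7


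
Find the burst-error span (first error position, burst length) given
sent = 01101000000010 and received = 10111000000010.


XOR: 11010000000000

Burst at position 0, length 4


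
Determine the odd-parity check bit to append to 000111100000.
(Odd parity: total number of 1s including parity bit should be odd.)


Number of 1s in data: 4
Parity bit: 1

1


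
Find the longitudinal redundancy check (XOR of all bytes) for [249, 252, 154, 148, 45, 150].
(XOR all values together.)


XOR chain: 249 ^ 252 ^ 154 ^ 148 ^ 45 ^ 150 = 176

176


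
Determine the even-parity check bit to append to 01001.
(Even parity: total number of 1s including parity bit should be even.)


Number of 1s in data: 2
Parity bit: 0

0


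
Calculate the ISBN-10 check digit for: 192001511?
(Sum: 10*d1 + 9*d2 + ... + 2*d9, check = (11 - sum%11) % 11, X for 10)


Weighted sum: 137
137 mod 11 = 5

Check digit: 6


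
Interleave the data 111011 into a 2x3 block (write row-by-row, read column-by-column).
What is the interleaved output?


Matrix:
  111
  011
Read columns: 101111

101111


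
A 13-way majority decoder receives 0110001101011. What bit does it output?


Ones: 7 out of 13
Threshold: 7

1 (7/13 voted 1)


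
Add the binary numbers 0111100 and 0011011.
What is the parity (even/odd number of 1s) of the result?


0111100 = 60
0011011 = 27
Sum = 87 = 1010111
1s count = 5

odd parity (5 ones in 1010111)


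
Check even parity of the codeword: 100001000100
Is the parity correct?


Number of 1s: 3

No, parity error (3 ones)


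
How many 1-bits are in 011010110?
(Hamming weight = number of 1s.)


Counting 1s in 011010110

5


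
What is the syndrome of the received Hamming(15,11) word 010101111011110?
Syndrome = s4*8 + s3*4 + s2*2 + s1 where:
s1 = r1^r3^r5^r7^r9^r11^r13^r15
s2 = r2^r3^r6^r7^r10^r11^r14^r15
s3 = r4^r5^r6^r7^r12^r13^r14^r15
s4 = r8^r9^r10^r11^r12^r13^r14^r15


s1=0, s2=1, s3=0, s4=0

Syndrome = 2 (error at position 2)


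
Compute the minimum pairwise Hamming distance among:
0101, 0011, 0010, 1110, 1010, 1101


Comparing all pairs, minimum distance: 1
Can detect 0 errors, correct 0 errors

1


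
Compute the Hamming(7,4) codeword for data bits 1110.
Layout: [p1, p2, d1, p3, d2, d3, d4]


Parity bits: p1=0, p2=0, p3=0

0010110


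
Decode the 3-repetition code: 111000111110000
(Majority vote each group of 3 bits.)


Groups: 111, 000, 111, 110, 000
Majority votes: 10110

10110


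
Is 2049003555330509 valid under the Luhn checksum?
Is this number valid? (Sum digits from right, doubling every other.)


Luhn sum = 61
61 mod 10 = 1

Invalid (Luhn sum mod 10 = 1)


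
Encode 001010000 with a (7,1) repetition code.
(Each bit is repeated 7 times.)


Each bit -> 7 copies

000000000000001111111000000011111110000000000000000000000000000


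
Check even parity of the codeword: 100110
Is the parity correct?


Number of 1s: 3

No, parity error (3 ones)


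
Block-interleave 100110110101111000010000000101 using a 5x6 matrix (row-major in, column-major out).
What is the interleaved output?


Matrix:
  100110
  110101
  111000
  010000
  000101
Read columns: 111000111000100110011000001001

111000111000100110011000001001


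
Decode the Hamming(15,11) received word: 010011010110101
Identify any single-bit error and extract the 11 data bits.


Syndrome = 10: error at position 10

Data: 01100010101 (corrected bit 10)


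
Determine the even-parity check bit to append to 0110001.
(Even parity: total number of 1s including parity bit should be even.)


Number of 1s in data: 3
Parity bit: 1

1


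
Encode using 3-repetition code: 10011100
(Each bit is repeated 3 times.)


Each bit -> 3 copies

111000000111111111000000


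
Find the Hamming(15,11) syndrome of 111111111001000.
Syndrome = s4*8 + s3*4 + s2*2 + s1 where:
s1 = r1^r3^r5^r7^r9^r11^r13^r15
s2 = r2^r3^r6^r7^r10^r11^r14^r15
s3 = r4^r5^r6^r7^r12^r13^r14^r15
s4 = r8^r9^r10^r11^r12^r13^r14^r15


s1=1, s2=0, s3=1, s4=1

Syndrome = 13 (error at position 13)


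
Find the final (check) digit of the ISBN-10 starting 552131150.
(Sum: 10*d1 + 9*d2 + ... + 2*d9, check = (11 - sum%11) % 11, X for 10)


Weighted sum: 160
160 mod 11 = 6

Check digit: 5


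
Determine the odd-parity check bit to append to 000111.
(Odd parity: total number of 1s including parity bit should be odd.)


Number of 1s in data: 3
Parity bit: 0

0


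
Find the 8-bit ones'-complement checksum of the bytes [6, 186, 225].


Sum = 417 mod 256 = 161
Complement = 94

94


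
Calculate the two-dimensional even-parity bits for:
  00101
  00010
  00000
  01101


Row parities: 0101
Column parities: 01010

Row P: 0101, Col P: 01010, Corner: 0


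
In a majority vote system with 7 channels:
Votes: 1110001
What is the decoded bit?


Ones: 4 out of 7
Threshold: 4

1 (4/7 voted 1)


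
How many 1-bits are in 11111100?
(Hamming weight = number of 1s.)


Counting 1s in 11111100

6


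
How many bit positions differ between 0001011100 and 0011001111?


XOR: 0010010011
Count of 1s: 4

4


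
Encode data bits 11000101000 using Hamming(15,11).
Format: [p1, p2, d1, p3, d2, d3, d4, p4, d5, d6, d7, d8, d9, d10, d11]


Parity bits: p1=0, p2=0, p3=0, p4=0

001010000101000


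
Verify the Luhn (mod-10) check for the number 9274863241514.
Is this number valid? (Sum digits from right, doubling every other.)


Luhn sum = 63
63 mod 10 = 3

Invalid (Luhn sum mod 10 = 3)


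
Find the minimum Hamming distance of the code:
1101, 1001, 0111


Comparing all pairs, minimum distance: 1
Can detect 0 errors, correct 0 errors

1


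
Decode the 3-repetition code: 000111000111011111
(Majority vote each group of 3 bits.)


Groups: 000, 111, 000, 111, 011, 111
Majority votes: 010111

010111


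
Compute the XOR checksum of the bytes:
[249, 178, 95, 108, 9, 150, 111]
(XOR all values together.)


XOR chain: 249 ^ 178 ^ 95 ^ 108 ^ 9 ^ 150 ^ 111 = 136

136


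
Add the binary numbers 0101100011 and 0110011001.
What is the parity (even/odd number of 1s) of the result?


0101100011 = 355
0110011001 = 409
Sum = 764 = 1011111100
1s count = 7

odd parity (7 ones in 1011111100)


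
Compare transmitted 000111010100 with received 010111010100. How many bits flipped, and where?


XOR: 010000000000

1 error(s) at position(s): 1


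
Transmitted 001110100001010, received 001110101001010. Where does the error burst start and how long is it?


XOR: 000000001000000

Burst at position 8, length 1


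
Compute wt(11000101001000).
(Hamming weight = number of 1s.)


Counting 1s in 11000101001000

5


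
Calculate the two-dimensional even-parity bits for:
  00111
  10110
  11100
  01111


Row parities: 1110
Column parities: 00010

Row P: 1110, Col P: 00010, Corner: 1


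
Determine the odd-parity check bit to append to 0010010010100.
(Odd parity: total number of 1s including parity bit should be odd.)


Number of 1s in data: 4
Parity bit: 1

1


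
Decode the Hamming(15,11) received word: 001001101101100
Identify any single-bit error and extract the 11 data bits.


Syndrome = 0: no error detected

Data: 10111101100 (no errors)
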